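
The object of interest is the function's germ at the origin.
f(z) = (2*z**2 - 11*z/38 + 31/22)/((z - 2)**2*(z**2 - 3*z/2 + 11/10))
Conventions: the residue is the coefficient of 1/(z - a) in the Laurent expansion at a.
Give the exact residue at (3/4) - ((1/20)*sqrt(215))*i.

The factor z**2 - 3*z/2 + 11/10 splits as (z - a)(z - a') with a = (3/4) - ((1/20)*sqrt(215))*i, a' = (3/4) + ((1/20)*sqrt(215))*i. At the order-1 pole a set g(z) = (z - a)*f(z) = [(2*z**2 - 11*z/38 + 31/22)/(z - 2)**2] / (z - a').
Simple pole: residue = g(a) at a = (3/4) - ((1/20)*sqrt(215))*i, which is (61480/92169) - ((99034/3963267)*sqrt(215))*i.

The residue is (61480/92169) - ((99034/3963267)*sqrt(215))*i.


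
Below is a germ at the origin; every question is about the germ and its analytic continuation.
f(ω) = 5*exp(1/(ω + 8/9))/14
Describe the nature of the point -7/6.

There is no denominator, hence no pole anywhere.
The essential point of exp(1/(ω - (-8/9))) is -8/9, not -7/6.
So the germ continues analytically to -7/6.

The point is a regular point.


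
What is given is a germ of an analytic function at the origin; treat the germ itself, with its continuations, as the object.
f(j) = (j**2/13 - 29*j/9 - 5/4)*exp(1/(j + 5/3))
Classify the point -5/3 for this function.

The point is an essential singularity.

The exponent 1/(j - (-5/3)) has a pole at -5/3, so exp(1/(j - (-5/3))) takes every nonzero value near it: an essential singularity (not a pole of any order).


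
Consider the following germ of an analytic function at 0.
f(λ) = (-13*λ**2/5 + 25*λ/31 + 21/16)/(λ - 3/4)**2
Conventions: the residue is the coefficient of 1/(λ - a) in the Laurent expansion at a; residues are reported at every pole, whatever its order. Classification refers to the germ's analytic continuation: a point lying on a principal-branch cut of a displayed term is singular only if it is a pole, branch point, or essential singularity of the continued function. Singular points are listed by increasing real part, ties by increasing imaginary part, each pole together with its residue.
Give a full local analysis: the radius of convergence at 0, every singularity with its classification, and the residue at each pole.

Radius of convergence at 0: 3/4.
At 3/4: a pole of order 2; residue -959/310.

Denominator factor (λ - 3/4)^2: pole of order 2 at 3/4, modulus 3/4.
The radius of convergence is the smallest modulus among the singular points: 3/4.
At the order-2 pole 3/4 set g(λ) = (λ - (3/4))^2*f(λ) = -13*λ**2/5 + 25*λ/31 + 21/16.
Order-2 pole: residue = g'(a); g'(3/4) = -959/310, so the residue is -959/310.


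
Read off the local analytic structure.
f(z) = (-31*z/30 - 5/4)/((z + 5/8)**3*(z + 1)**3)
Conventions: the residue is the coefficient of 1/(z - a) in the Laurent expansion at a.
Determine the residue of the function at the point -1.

At the order-3 pole -1 set g(z) = (z - (-1))^3*f(z) = (-31*z/30 - 5/4)/(z + 5/8)**3.
Order-3 pole: residue = g''(a)/2; g''(-1) = 806912/1215, so the residue is 403456/1215.

The residue is 403456/1215.


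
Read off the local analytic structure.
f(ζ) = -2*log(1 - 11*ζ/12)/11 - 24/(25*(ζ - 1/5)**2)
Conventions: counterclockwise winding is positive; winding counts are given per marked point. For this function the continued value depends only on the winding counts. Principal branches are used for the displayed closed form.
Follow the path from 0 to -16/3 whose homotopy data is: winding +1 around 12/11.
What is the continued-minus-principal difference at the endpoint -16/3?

The rational part is single-valued and drops out of the difference; each branch term changes only by its own monodromy.
(-2/11)*log(1 - ζ/(12/11)): each positive loop around 12/11 adds 2*pi*i to the log, so winding +1 contributes (-2/11)*(1)*2*pi*i = -(4/11)*pi*i.
Summing the contributions at ζ = -16/3 gives -(4/11)*pi*i.

Continued minus principal equals -(4/11)*pi*i.


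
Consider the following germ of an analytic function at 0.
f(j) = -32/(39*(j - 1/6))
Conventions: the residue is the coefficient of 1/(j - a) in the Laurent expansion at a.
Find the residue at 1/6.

The residue is -32/39.

At the order-1 pole 1/6 set g(j) = (j - (1/6))*f(j) = -32/39.
Simple pole: residue = g(a) at a = 1/6, which is -32/39.


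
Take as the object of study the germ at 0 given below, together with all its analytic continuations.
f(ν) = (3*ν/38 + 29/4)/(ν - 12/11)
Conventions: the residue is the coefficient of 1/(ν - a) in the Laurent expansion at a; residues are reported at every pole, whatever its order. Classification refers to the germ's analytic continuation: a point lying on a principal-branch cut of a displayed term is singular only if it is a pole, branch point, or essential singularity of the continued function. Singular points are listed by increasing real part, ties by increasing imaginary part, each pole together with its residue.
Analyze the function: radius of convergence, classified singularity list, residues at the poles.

Denominator factor (ν - 12/11): pole of order 1 at 12/11, modulus 12/11.
The radius of convergence is the smallest modulus among the singular points: 12/11.
At the order-1 pole 12/11 set g(ν) = (ν - (12/11))*f(ν) = 3*ν/38 + 29/4.
Simple pole: residue = g(a) at a = 12/11, which is 6133/836.

Radius of convergence at 0: 12/11.
At 12/11: a pole of order 1; residue 6133/836.


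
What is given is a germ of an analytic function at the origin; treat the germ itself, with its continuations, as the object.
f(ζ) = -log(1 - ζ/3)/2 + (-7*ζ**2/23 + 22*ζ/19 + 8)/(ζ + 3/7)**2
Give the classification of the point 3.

The term (-1/2)*log(1 - ζ/(3)) has argument 1 - 3/(3) = 0 at 3: a logarithmic (infinitely-sheeted) branch point; the remaining terms are analytic or single-valued there.

The point is a logarithmic branch point.


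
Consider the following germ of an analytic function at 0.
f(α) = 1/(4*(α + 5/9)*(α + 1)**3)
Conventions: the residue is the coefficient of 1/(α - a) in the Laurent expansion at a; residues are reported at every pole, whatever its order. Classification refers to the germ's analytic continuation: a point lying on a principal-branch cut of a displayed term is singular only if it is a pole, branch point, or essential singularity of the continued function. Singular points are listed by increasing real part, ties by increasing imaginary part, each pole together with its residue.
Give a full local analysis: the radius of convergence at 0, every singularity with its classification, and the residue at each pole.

Radius of convergence at 0: 5/9.
At -1: a pole of order 3; residue -729/256.
At -5/9: a pole of order 1; residue 729/256.

Denominator factor (α + 5/9): pole of order 1 at -5/9, modulus 5/9.
Denominator factor (α + 1)^3: pole of order 3 at -1, modulus 1.
The radius of convergence is the smallest modulus among the singular points: 5/9.
At the order-3 pole -1 set g(α) = (α - (-1))^3*f(α) = 1/(4*(α + 5/9)).
Order-3 pole: residue = g''(a)/2; g''(-1) = -729/128, so the residue is -729/256.
At the order-1 pole -5/9 set g(α) = (α - (-5/9))*f(α) = 1/(4*(α + 1)**3).
Simple pole: residue = g(a) at a = -5/9, which is 729/256.
List the singular points by increasing real part (a conjugate pair: the negative imaginary part first).


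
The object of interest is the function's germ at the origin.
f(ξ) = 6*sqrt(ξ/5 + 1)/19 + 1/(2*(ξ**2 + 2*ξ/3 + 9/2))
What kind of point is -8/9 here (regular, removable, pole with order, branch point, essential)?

Denominator factors: ξ**2 + 2*ξ/3 + 9/2 = 761/162 at ξ = -8/9 — none vanishes.
Branch term sqrt(1 - ξ/(-5)): argument at -8/9 is 37/45, nonzero, so -8/9 is not its branch point (a point on a principal cut is still regular for the continued germ).
So the germ continues analytically to -8/9.

The point is a regular point.


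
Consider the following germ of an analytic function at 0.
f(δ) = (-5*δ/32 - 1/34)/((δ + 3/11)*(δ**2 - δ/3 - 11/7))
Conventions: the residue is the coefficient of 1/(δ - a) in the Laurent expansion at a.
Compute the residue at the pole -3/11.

The residue is -6083/647904.

At the order-1 pole -3/11 set g(δ) = (δ - (-3/11))*f(δ) = (-5*δ/32 - 1/34)/(δ**2 - δ/3 - 11/7).
Simple pole: residue = g(a) at a = -3/11, which is -6083/647904.


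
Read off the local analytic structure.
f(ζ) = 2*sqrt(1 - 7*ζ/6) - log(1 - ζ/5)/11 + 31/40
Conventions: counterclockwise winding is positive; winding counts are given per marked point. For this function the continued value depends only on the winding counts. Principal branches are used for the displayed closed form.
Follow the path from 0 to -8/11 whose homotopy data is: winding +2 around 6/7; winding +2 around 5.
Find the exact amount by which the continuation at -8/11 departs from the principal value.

The rational part is single-valued and drops out of the difference; each branch term changes only by its own monodromy.
(2)*sqrt(1 - ζ/(6/7)): winding +2 is even, the square root returns to the same sheet, contribution 0.
(-1/11)*log(1 - ζ/(5)): each positive loop around 5 adds 2*pi*i to the log, so winding +2 contributes (-1/11)*(2)*2*pi*i = -(4/11)*pi*i.
Summing the contributions at ζ = -8/11 gives -(4/11)*pi*i.

Continued minus principal equals -(4/11)*pi*i.


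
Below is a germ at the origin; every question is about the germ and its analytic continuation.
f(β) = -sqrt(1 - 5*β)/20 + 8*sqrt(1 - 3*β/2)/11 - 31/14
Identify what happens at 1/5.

The point is an algebraic (square-root) branch point.

The term (-1/20)*sqrt(1 - β/(1/5)) has argument 1 - 1/5/(1/5) = 0 at 1/5: a square-root (algebraic, two-sheeted) branch point; the remaining terms are analytic or single-valued there.


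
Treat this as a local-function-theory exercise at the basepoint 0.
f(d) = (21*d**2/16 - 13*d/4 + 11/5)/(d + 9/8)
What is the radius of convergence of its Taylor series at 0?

Denominator factor (d + 9/8): pole of order 1 at -9/8, modulus 9/8.
The radius of convergence is the smallest modulus among the singular points: 9/8.

The radius of convergence is 9/8.


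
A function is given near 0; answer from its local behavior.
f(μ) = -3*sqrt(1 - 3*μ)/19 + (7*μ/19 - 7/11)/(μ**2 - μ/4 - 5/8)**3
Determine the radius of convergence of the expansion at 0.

The radius of convergence is 1/3.

Denominator factor (μ**2 - μ/4 - 5/8)^3: discriminant 41/16, real irrational roots 1/8 + (1/8)*sqrt(41) and 1/8 - (1/8)*sqrt(41); poles of order 3, moduli 1/8 + (1/8)*sqrt(41) and -1/8 + (1/8)*sqrt(41).
Branch term (-3/19)*sqrt(1 - μ/(1/3)): its argument vanishes at μ = 1/3, a square-root branch point, modulus 1/3.
The radius of convergence is the smallest modulus among the singular points: 1/3.


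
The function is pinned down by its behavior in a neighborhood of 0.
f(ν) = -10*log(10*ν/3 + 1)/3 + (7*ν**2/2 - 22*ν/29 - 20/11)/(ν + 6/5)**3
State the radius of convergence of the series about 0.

The radius of convergence is 3/10.

Denominator factor (ν + 6/5)^3: pole of order 3 at -6/5, modulus 6/5.
Branch term (-10/3)*log(1 - ν/(-3/10)): its argument vanishes at ν = -3/10, a logarithmic branch point, modulus 3/10.
The radius of convergence is the smallest modulus among the singular points: 3/10.


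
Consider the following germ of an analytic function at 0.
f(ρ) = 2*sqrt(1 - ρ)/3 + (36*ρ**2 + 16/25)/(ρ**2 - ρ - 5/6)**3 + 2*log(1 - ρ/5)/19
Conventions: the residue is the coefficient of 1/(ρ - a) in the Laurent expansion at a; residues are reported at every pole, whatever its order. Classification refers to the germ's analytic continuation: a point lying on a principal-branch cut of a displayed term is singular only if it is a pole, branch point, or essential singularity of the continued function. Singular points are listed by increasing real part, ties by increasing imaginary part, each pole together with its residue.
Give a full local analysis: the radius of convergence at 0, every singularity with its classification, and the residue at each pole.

Radius of convergence at 0: -1/2 + (1/6)*sqrt(39).
At 1/2 - (1/6)*sqrt(39): a pole of order 3; residue (4536/54925)*sqrt(39).
At 1: an algebraic (square-root) branch point.
At 1/2 + (1/6)*sqrt(39): a pole of order 3; residue -(4536/54925)*sqrt(39).
At 5: a logarithmic branch point.


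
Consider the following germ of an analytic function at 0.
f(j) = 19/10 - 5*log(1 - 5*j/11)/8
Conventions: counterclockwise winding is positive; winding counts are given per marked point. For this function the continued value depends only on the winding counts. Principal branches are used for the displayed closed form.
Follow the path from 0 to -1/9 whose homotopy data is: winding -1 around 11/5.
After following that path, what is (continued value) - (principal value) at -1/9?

Continued minus principal equals (5/4)*pi*i.

The rational part is single-valued and drops out of the difference; each branch term changes only by its own monodromy.
(-5/8)*log(1 - j/(11/5)): each positive loop around 11/5 adds 2*pi*i to the log, so winding -1 contributes (-5/8)*(-1)*2*pi*i = (5/4)*pi*i.
Summing the contributions at j = -1/9 gives (5/4)*pi*i.


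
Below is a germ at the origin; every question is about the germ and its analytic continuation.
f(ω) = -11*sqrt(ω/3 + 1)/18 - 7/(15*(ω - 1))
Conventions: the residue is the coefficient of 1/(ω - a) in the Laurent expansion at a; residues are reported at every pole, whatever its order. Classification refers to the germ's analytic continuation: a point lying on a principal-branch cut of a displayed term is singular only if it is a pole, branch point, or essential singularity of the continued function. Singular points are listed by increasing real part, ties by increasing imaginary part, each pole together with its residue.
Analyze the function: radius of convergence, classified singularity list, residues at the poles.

Radius of convergence at 0: 1.
At -3: an algebraic (square-root) branch point.
At 1: a pole of order 1; residue -7/15.

Denominator factor (ω - 1): pole of order 1 at 1, modulus 1.
Branch term (-11/18)*sqrt(1 - ω/(-3)): its argument vanishes at ω = -3, a square-root branch point, modulus 3.
The radius of convergence is the smallest modulus among the singular points: 1.
The branch term is analytic at 1 and contributes nothing to the residue; only the rational part matters.
At the order-1 pole 1 set g(ω) = (ω - (1))*(rational part) = -7/15.
Simple pole: residue = g(a) at a = 1, which is -7/15.
List the singular points by increasing real part (a conjugate pair: the negative imaginary part first).


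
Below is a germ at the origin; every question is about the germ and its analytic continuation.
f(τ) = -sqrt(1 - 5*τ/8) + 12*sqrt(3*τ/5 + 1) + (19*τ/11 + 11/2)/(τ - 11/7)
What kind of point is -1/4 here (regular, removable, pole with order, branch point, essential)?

Denominator factors: τ - 11/7 = -51/28 at τ = -1/4 — none vanishes.
Branch term sqrt(1 - τ/(8/5)): argument at -1/4 is 37/32, nonzero, so -1/4 is not its branch point (a point on a principal cut is still regular for the continued germ).
Branch term sqrt(1 - τ/(-5/3)): argument at -1/4 is 17/20, nonzero, so -1/4 is not its branch point (a point on a principal cut is still regular for the continued germ).
So the germ continues analytically to -1/4.

The point is a regular point.


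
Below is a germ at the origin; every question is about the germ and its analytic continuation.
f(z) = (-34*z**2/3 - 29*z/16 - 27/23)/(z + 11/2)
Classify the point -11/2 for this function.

The point is a pole of order 1.

The denominator factor z + 11/2 vanishes at -11/2 and appears to the power 1; the numerator there equals -737557/2208, nonzero, and no other factor vanishes.
Hence a pole whose order is the multiplicity, 1.


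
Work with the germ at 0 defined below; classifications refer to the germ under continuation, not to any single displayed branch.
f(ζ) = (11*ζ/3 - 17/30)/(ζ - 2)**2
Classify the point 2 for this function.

The point is a pole of order 2.

The denominator factor ζ - 2 vanishes at 2 and appears to the power 2; the numerator there equals 203/30, nonzero, and no other factor vanishes.
Hence a pole whose order is the multiplicity, 2.


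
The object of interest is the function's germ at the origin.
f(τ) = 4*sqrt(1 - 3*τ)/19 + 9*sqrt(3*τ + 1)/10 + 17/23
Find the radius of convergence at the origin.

The radius of convergence is 1/3.

Branch term (4/19)*sqrt(1 - τ/(1/3)): its argument vanishes at τ = 1/3, a square-root branch point, modulus 1/3.
Branch term (9/10)*sqrt(1 - τ/(-1/3)): its argument vanishes at τ = -1/3, a square-root branch point, modulus 1/3.
The radius of convergence is the smallest modulus among the singular points: 1/3.


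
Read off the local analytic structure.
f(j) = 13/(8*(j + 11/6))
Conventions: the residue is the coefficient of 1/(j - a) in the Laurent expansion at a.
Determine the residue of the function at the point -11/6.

At the order-1 pole -11/6 set g(j) = (j - (-11/6))*f(j) = 13/8.
Simple pole: residue = g(a) at a = -11/6, which is 13/8.

The residue is 13/8.


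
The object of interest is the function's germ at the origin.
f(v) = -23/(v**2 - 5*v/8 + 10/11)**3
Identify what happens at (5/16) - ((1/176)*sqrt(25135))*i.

The point is a pole of order 3.

The denominator factor v**2 - 5*v/8 + 10/11 vanishes at (5/16) - ((1/176)*sqrt(25135))*i and appears to the power 3; the numerator there equals -23, nonzero, and no other factor vanishes.
Hence a pole whose order is the multiplicity, 3.


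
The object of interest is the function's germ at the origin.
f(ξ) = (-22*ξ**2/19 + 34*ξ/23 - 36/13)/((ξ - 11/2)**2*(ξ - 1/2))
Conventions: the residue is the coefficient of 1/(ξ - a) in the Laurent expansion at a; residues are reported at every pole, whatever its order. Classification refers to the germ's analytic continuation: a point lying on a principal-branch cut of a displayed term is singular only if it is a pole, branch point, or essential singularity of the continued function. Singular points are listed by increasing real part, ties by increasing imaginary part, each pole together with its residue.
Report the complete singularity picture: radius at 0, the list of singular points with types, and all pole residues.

Denominator factor (ξ - 11/2)^2: pole of order 2 at 11/2, modulus 11/2.
Denominator factor (ξ - 1/2): pole of order 1 at 1/2, modulus 1/2.
The radius of convergence is the smallest modulus among the singular points: 1/2.
At the order-1 pole 1/2 set g(ξ) = (ξ - (1/2))*f(ξ) = (-22*ξ**2/19 + 34*ξ/23 - 36/13)/(ξ - 11/2)**2.
Simple pole: residue = g(a) at a = 1/2, which is -5271/56810.
At the order-2 pole 11/2 set g(ξ) = (ξ - (11/2))^2*f(ξ) = (-22*ξ**2/19 + 34*ξ/23 - 36/13)/(ξ - 1/2).
Order-2 pole: residue = g'(a); g'(11/2) = -60509/56810, so the residue is -60509/56810.
List the singular points by increasing real part (a conjugate pair: the negative imaginary part first).

Radius of convergence at 0: 1/2.
At 1/2: a pole of order 1; residue -5271/56810.
At 11/2: a pole of order 2; residue -60509/56810.


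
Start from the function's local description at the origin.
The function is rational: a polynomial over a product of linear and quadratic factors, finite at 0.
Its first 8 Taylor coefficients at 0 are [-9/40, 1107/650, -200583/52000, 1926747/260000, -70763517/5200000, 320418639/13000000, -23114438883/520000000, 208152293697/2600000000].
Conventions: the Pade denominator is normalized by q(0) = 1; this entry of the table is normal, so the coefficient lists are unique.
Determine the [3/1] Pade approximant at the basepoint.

The Pade approximant has numerator coefficients [-9/40, 4254685/3298464, -4012721/5497440, 7192949/21989760]; denominator coefficients [1, 2620871/1427220].


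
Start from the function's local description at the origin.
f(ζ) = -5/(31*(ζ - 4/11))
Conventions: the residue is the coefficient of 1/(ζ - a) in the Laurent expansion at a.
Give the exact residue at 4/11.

At the order-1 pole 4/11 set g(ζ) = (ζ - (4/11))*f(ζ) = -5/31.
Simple pole: residue = g(a) at a = 4/11, which is -5/31.

The residue is -5/31.


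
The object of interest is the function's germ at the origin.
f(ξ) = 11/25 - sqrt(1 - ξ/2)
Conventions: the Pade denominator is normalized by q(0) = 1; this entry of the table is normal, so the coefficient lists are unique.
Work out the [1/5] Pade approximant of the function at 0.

Taylor coefficients needed (expand at 0): a_0 = -14/25, a_1 = 1/4, a_2 = 1/32, a_3 = 1/128, a_4 = 5/2048, a_5 = 7/8192, a_6 = 21/65536.
Write the denominator as Q(ξ) = 1 + q1*ξ + q2*ξ^2 + q3*ξ^3 + q4*ξ^4 + q5*ξ^5. Requiring Q*f - P = O(ξ^7) with deg P <= 1 kills the coefficients of ξ^2..ξ^6 in Q*f:
  ξ^2: a_2 + q1*a_1 + q2*a_0 = 0, i.e. 1/32 + (1/4)*q1 + (-14/25)*q2 = 0.
  ξ^3: a_3 + q1*a_2 + q2*a_1 + q3*a_0 = 0, i.e. 1/128 + (1/32)*q1 + (1/4)*q2 + (-14/25)*q3 = 0.
  ξ^4: a_4 + q1*a_3 + q2*a_2 + q3*a_1 + q4*a_0 = 0, i.e. 5/2048 + (1/128)*q1 + (1/32)*q2 + (1/4)*q3 + (-14/25)*q4 = 0.
  ξ^5: a_5 + q1*a_4 + q2*a_3 + q3*a_2 + q4*a_1 + q5*a_0 = 0, i.e. 7/8192 + (5/2048)*q1 + (1/128)*q2 + (1/32)*q3 + (1/4)*q4 + (-14/25)*q5 = 0.
  ξ^6: a_6 + q1*a_5 + q2*a_4 + q3*a_3 + q4*a_2 + q5*a_1 = 0, i.e. 21/65536 + (7/8192)*q1 + (5/2048)*q2 + (1/128)*q3 + (1/32)*q4 + (1/4)*q5 = 0.
Solving this linear system: q1 = -71133/419138, q2 = -267725/13412416, q3 = -475425/107299328, q4 = -944175/858394624, q5 = -49525/214598656.
The numerator is Q*f truncated at degree 1: P0 = a_0 = -14/25; P1 = a_1 + q1*a_0 = 7230949/20956900.

The Pade approximant has numerator coefficients [-14/25, 7230949/20956900]; denominator coefficients [1, -71133/419138, -267725/13412416, -475425/107299328, -944175/858394624, -49525/214598656].


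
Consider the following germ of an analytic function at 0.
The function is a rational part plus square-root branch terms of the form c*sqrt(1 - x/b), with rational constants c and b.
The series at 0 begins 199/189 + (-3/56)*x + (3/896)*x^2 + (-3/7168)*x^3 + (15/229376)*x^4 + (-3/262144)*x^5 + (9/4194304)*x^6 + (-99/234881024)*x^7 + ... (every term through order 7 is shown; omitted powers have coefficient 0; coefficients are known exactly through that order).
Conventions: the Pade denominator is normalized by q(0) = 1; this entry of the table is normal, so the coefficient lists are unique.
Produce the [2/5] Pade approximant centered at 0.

Taylor coefficients needed (read off): a_0 = 199/189, a_1 = -3/56, a_2 = 3/896, a_3 = -3/7168, a_4 = 15/229376, a_5 = -3/262144, a_6 = 9/4194304, a_7 = -99/234881024.
Write the denominator as Q(x) = 1 + q1*x + q2*x^2 + q3*x^3 + q4*x^4 + q5*x^5. Requiring Q*f - P = O(x^8) with deg P <= 2 kills the coefficients of x^3..x^7 in Q*f:
  x^3: a_3 + q1*a_2 + q2*a_1 + q3*a_0 = 0, i.e. -3/7168 + (3/896)*q1 + (-3/56)*q2 + (199/189)*q3 = 0.
  x^4: a_4 + q1*a_3 + q2*a_2 + q3*a_1 + q4*a_0 = 0, i.e. 15/229376 + (-3/7168)*q1 + (3/896)*q2 + (-3/56)*q3 + (199/189)*q4 = 0.
  x^5: a_5 + q1*a_4 + q2*a_3 + q3*a_2 + q4*a_1 + q5*a_0 = 0, i.e. -3/262144 + (15/229376)*q1 + (-3/7168)*q2 + (3/896)*q3 + (-3/56)*q4 + (199/189)*q5 = 0.
  x^6: a_6 + q1*a_5 + q2*a_4 + q3*a_3 + q4*a_2 + q5*a_1 = 0, i.e. 9/4194304 + (-3/262144)*q1 + (15/229376)*q2 + (-3/7168)*q3 + (3/896)*q4 + (-3/56)*q5 = 0.
  x^7: a_7 + q1*a_6 + q2*a_5 + q3*a_4 + q4*a_3 + q5*a_2 = 0, i.e. -99/234881024 + (9/4194304)*q1 + (-3/262144)*q2 + (15/229376)*q3 + (-3/7168)*q4 + (3/896)*q5 = 0.
Solving this linear system: q1 = 4358115/9947672, q2 = 4367805/79581376, q3 = 1143963/636651008, q4 = 1178631/40745664512, q5 = 57429/46566473728.
The numerator is Q*f truncated at degree 2: P0 = a_0 = 199/189; P1 = a_1 + q1*a_0 = 42585817/104450556; P2 = a_2 + q1*a_1 + q2*a_0 = 53956759/1432464768.

The Pade approximant has numerator coefficients [199/189, 42585817/104450556, 53956759/1432464768]; denominator coefficients [1, 4358115/9947672, 4367805/79581376, 1143963/636651008, 1178631/40745664512, 57429/46566473728].


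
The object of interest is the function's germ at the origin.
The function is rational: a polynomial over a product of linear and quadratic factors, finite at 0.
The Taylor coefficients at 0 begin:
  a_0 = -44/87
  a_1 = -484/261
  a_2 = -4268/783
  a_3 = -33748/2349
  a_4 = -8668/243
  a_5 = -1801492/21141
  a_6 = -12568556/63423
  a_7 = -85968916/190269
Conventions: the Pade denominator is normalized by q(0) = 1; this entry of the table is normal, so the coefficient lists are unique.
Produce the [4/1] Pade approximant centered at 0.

Taylor coefficients needed (read off): a_0 = -44/87, a_1 = -484/261, a_2 = -4268/783, a_3 = -33748/2349, a_4 = -8668/243, a_5 = -1801492/21141.
Write the denominator as Q(η) = 1 + q1*η. Requiring Q*f - P = O(η^6) with deg P <= 4 kills the coefficients of η^5..η^5 in Q*f:
  η^5: a_5 + q1*a_4 = 0, i.e. -1801492/21141 + (-8668/243)*q1 = 0.
Solving this linear system: q1 = -40943/17139.
The numerator is Q*f truncated at degree 4: P0 = a_0 = -44/87; P1 = a_1 + q1*a_0 = -321200/497031; P2 = a_2 + q1*a_1 = -169136/165677; P3 = a_3 + q1*a_2 = -668800/497031; P4 = a_4 + q1*a_3 = -670912/497031.

The Pade approximant has numerator coefficients [-44/87, -321200/497031, -169136/165677, -668800/497031, -670912/497031]; denominator coefficients [1, -40943/17139].


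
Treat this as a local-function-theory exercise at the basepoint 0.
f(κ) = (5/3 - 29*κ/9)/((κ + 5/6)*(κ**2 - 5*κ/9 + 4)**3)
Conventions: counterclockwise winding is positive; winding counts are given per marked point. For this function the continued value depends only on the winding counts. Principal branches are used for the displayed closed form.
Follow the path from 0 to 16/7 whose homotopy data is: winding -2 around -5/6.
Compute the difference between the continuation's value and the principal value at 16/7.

The function is rational, hence single-valued: continuing it around any pole returns the same value, so the difference is 0.

Continued minus principal equals 0.


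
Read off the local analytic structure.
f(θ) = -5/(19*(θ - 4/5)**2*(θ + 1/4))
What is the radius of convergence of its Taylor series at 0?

Denominator factor (θ - 4/5)^2: pole of order 2 at 4/5, modulus 4/5.
Denominator factor (θ + 1/4): pole of order 1 at -1/4, modulus 1/4.
The radius of convergence is the smallest modulus among the singular points: 1/4.

The radius of convergence is 1/4.


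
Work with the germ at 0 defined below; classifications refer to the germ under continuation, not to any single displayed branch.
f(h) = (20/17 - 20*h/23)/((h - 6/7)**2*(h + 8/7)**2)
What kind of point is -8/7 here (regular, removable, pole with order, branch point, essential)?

The point is a pole of order 2.

The denominator factor h + 8/7 vanishes at -8/7 and appears to the power 2; the numerator there equals 5940/2737, nonzero, and no other factor vanishes.
Hence a pole whose order is the multiplicity, 2.


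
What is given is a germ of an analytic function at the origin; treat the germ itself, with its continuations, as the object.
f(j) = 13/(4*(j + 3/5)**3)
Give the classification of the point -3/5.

The denominator factor j + 3/5 vanishes at -3/5 and appears to the power 3; the numerator there equals 13/4, nonzero, and no other factor vanishes.
Hence a pole whose order is the multiplicity, 3.

The point is a pole of order 3.


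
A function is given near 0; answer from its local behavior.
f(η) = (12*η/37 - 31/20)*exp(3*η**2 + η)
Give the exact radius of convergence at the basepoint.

The radius of convergence is infinite.

The factor exp(3*η**2 + η) is entire and contributes no finite singular point.
The polynomial part has no poles.
No finite singular points: the Taylor series at 0 converges everywhere.


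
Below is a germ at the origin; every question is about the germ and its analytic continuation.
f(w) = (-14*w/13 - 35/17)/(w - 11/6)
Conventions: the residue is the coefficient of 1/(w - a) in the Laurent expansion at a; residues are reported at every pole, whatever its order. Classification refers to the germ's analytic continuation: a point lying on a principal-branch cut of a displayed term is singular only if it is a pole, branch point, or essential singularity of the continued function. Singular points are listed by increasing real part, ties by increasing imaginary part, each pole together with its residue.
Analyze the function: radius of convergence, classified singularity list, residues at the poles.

Radius of convergence at 0: 11/6.
At 11/6: a pole of order 1; residue -2674/663.

Denominator factor (w - 11/6): pole of order 1 at 11/6, modulus 11/6.
The radius of convergence is the smallest modulus among the singular points: 11/6.
At the order-1 pole 11/6 set g(w) = (w - (11/6))*f(w) = -14*w/13 - 35/17.
Simple pole: residue = g(a) at a = 11/6, which is -2674/663.


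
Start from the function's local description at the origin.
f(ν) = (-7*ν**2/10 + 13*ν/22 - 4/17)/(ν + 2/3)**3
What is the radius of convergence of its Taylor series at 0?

The radius of convergence is 2/3.

Denominator factor (ν + 2/3)^3: pole of order 3 at -2/3, modulus 2/3.
The radius of convergence is the smallest modulus among the singular points: 2/3.


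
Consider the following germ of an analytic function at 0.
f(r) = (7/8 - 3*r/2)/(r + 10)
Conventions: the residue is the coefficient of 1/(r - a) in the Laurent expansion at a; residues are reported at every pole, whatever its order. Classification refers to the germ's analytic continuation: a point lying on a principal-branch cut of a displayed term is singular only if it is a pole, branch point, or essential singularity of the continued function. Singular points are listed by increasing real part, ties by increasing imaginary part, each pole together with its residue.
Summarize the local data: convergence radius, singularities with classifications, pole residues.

Denominator factor (r + 10): pole of order 1 at -10, modulus 10.
The radius of convergence is the smallest modulus among the singular points: 10.
At the order-1 pole -10 set g(r) = (r - (-10))*f(r) = 7/8 - 3*r/2.
Simple pole: residue = g(a) at a = -10, which is 127/8.

Radius of convergence at 0: 10.
At -10: a pole of order 1; residue 127/8.


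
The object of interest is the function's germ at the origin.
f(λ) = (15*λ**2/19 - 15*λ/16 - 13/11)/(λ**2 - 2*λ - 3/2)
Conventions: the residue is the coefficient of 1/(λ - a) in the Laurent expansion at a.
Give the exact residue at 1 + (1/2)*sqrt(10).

The factor λ**2 - 2*λ - 3/2 splits as (λ - a)(λ - a') with a = 1 + (1/2)*sqrt(10), a' = 1 - (1/2)*sqrt(10). At the order-1 pole a set g(λ) = (λ - a)*f(λ) = [15*λ**2/19 - 15*λ/16 - 13/11] / (λ - a').
Simple pole: residue = g(a) at a = 1 + (1/2)*sqrt(10), which is 195/608 + (2153/33440)*sqrt(10).

The residue is 195/608 + (2153/33440)*sqrt(10).


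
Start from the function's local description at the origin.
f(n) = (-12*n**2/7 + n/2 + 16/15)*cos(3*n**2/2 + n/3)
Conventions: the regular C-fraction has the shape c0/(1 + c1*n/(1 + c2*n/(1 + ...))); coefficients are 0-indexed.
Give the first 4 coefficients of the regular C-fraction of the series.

Taylor coefficients (expand at 0): a_0 = 16/15, a_1 = 1/2, a_2 = -1676/945, a_3 = -101/180.
c0 = a_0 = 16/15. Peel one level at a time: if S = 1 + c*n/S' with S'(0) = 1, then c is the n-coefficient of S and S' = c*n/(S - 1).
S_1 = c0/f = 1 + (-15/32)*n + (121439/64512)*n^2 + ...; c1 = -15/32.
S_2 = c1*n/(S_1 - 1) = 1 + (121439/30240)*n + (24476153/1786050)*n^2 + ...; c2 = 121439/30240.
S_3 = c2*n/(S_2 - 1) = 1 + (-391618448/114759855)*n + ...; c3 = -391618448/114759855.

The regular C-fraction coefficients are [16/15, -15/32, 121439/30240, -391618448/114759855].


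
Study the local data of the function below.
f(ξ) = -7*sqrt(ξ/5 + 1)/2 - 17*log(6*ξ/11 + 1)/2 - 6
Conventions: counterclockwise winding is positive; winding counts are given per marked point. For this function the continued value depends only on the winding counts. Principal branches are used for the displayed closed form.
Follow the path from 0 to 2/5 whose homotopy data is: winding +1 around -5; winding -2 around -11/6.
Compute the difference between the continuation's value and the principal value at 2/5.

The rational part is single-valued and drops out of the difference; each branch term changes only by its own monodromy.
(-7/2)*sqrt(1 - ξ/(-5)): winding +1 is odd, the square root flips sign, contributing -2*(-7/2)*sqrt(1 - (2/5)/(-5)) = -2*(-7/2)*sqrt(27/25) = (21/5)*sqrt(3).
(-17/2)*log(1 - ξ/(-11/6)): each positive loop around -11/6 adds 2*pi*i to the log, so winding -2 contributes (-17/2)*(-2)*2*pi*i = (34)*pi*i.
Summing the contributions at ξ = 2/5 gives ((21/5)*sqrt(3)) + ((34)*pi)*i.

Continued minus principal equals ((21/5)*sqrt(3)) + ((34)*pi)*i.


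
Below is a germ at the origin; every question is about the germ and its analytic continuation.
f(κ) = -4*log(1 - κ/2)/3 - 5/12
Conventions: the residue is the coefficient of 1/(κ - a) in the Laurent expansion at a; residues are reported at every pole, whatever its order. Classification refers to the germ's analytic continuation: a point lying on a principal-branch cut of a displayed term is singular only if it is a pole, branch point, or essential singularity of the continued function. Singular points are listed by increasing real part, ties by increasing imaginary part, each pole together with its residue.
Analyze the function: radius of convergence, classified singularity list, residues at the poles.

Branch term (-4/3)*log(1 - κ/(2)): its argument vanishes at κ = 2, a logarithmic branch point, modulus 2.
The radius of convergence is the smallest modulus among the singular points: 2.

Radius of convergence at 0: 2.
At 2: a logarithmic branch point.


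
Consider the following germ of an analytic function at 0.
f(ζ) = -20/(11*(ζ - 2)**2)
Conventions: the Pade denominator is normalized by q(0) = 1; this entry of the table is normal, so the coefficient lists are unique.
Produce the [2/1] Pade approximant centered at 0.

The Pade approximant has numerator coefficients [-5/11, -5/33, -5/132]; denominator coefficients [1, -2/3].

Taylor coefficients needed (expand at 0): a_0 = -5/11, a_1 = -5/11, a_2 = -15/44, a_3 = -5/22.
Write the denominator as Q(ζ) = 1 + q1*ζ. Requiring Q*f - P = O(ζ^4) with deg P <= 2 kills the coefficients of ζ^3..ζ^3 in Q*f:
  ζ^3: a_3 + q1*a_2 = 0, i.e. -5/22 + (-15/44)*q1 = 0.
Solving this linear system: q1 = -2/3.
The numerator is Q*f truncated at degree 2: P0 = a_0 = -5/11; P1 = a_1 + q1*a_0 = -5/33; P2 = a_2 + q1*a_1 = -5/132.


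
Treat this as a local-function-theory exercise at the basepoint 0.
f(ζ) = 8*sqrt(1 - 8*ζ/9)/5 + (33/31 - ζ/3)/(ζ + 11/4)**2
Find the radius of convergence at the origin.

Denominator factor (ζ + 11/4)^2: pole of order 2 at -11/4, modulus 11/4.
Branch term (8/5)*sqrt(1 - ζ/(9/8)): its argument vanishes at ζ = 9/8, a square-root branch point, modulus 9/8.
The radius of convergence is the smallest modulus among the singular points: 9/8.

The radius of convergence is 9/8.


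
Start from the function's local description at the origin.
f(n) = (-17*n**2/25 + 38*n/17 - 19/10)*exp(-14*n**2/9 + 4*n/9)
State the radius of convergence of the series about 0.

The factor exp(-14*n**2/9 + 4*n/9) is entire and contributes no finite singular point.
The polynomial part has no poles.
No finite singular points: the Taylor series at 0 converges everywhere.

The radius of convergence is infinite.


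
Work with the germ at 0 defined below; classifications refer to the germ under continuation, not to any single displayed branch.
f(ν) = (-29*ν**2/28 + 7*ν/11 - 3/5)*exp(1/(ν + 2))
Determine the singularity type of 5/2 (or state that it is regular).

The point is a regular point.

There is no denominator, hence no pole anywhere.
The essential point of exp(1/(ν - (-2))) is -2, not 5/2.
So the germ continues analytically to 5/2.


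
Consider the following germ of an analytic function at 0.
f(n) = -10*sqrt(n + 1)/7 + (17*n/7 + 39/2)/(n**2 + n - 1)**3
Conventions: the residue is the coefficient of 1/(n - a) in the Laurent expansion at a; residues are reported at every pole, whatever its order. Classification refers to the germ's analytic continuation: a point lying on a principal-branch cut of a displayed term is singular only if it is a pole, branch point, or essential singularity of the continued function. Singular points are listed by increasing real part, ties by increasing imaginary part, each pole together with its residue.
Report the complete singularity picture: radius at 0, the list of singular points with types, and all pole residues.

Radius of convergence at 0: -1/2 + (1/2)*sqrt(5).
At -1/2 - (1/2)*sqrt(5): a pole of order 3; residue -(768/875)*sqrt(5).
At -1: an algebraic (square-root) branch point.
At -1/2 + (1/2)*sqrt(5): a pole of order 3; residue (768/875)*sqrt(5).

Denominator factor (n**2 + n - 1)^3: discriminant 5, real irrational roots -1/2 + (1/2)*sqrt(5) and -1/2 - (1/2)*sqrt(5); poles of order 3, moduli -1/2 + (1/2)*sqrt(5) and 1/2 + (1/2)*sqrt(5).
Branch term (-10/7)*sqrt(1 - n/(-1)): its argument vanishes at n = -1, a square-root branch point, modulus 1.
The radius of convergence is the smallest modulus among the singular points: -1/2 + (1/2)*sqrt(5).
The branch term is analytic at -1/2 - (1/2)*sqrt(5) and contributes nothing to the residue; only the rational part matters.
The factor n**2 + n - 1 splits as (n - a)(n - a') with a = -1/2 - (1/2)*sqrt(5), a' = -1/2 + (1/2)*sqrt(5). At the order-3 pole a set g(n) = (n - a)^3*(rational part) = [17*n/7 + 39/2] / (n - a')^3.
Order-3 pole: residue = g''(a)/2; g''(-1/2 - (1/2)*sqrt(5)) = -(1536/875)*sqrt(5), so the residue is -(768/875)*sqrt(5).
The branch term is analytic at -1/2 + (1/2)*sqrt(5) and contributes nothing to the residue; only the rational part matters.
The factor n**2 + n - 1 splits as (n - a)(n - a') with a = -1/2 + (1/2)*sqrt(5), a' = -1/2 - (1/2)*sqrt(5). At the order-3 pole a set g(n) = (n - a)^3*(rational part) = [17*n/7 + 39/2] / (n - a')^3.
Order-3 pole: residue = g''(a)/2; g''(-1/2 + (1/2)*sqrt(5)) = (1536/875)*sqrt(5), so the residue is (768/875)*sqrt(5).
List the singular points by increasing real part (a conjugate pair: the negative imaginary part first).


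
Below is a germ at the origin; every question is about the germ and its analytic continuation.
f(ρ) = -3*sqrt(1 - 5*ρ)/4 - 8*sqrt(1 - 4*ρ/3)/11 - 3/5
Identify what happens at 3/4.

The point is an algebraic (square-root) branch point.

The term (-8/11)*sqrt(1 - ρ/(3/4)) has argument 1 - 3/4/(3/4) = 0 at 3/4: a square-root (algebraic, two-sheeted) branch point; the remaining terms are analytic or single-valued there.


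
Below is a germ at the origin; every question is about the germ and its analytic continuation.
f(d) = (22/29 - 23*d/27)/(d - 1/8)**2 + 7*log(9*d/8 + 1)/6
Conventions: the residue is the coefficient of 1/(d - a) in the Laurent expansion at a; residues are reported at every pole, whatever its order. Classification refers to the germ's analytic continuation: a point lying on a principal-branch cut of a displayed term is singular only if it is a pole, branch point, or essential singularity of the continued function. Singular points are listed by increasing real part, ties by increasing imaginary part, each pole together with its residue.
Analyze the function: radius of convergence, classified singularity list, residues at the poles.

Denominator factor (d - 1/8)^2: pole of order 2 at 1/8, modulus 1/8.
Branch term (7/6)*log(1 - d/(-8/9)): its argument vanishes at d = -8/9, a logarithmic branch point, modulus 8/9.
The radius of convergence is the smallest modulus among the singular points: 1/8.
The branch term is analytic at 1/8 and contributes nothing to the residue; only the rational part matters.
At the order-2 pole 1/8 set g(d) = (d - (1/8))^2*(rational part) = 22/29 - 23*d/27.
Order-2 pole: residue = g'(a); g'(1/8) = -23/27, so the residue is -23/27.
List the singular points by increasing real part (a conjugate pair: the negative imaginary part first).

Radius of convergence at 0: 1/8.
At -8/9: a logarithmic branch point.
At 1/8: a pole of order 2; residue -23/27.


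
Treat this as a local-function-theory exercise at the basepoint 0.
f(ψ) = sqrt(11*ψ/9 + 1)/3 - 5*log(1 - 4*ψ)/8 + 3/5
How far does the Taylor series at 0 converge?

The radius of convergence is 1/4.

Branch term (1/3)*sqrt(1 - ψ/(-9/11)): its argument vanishes at ψ = -9/11, a square-root branch point, modulus 9/11.
Branch term (-5/8)*log(1 - ψ/(1/4)): its argument vanishes at ψ = 1/4, a logarithmic branch point, modulus 1/4.
The radius of convergence is the smallest modulus among the singular points: 1/4.
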